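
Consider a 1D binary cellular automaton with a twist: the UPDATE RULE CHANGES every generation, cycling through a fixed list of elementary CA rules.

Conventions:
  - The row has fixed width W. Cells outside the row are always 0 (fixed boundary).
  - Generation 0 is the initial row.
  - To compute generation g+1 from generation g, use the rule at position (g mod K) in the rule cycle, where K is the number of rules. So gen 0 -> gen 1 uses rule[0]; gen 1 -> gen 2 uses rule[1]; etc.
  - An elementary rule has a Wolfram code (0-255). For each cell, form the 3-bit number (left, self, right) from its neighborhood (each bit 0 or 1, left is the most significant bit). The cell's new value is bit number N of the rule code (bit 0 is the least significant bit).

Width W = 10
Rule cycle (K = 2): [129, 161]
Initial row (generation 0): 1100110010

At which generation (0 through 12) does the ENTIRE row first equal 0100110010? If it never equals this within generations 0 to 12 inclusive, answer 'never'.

Answer: 8

Derivation:
Gen 0: 1100110010
Gen 1 (rule 129): 0000000000
Gen 2 (rule 161): 1111111111
Gen 3 (rule 129): 0111111110
Gen 4 (rule 161): 0011111100
Gen 5 (rule 129): 1001111001
Gen 6 (rule 161): 0000110000
Gen 7 (rule 129): 1110000111
Gen 8 (rule 161): 0100110010
Gen 9 (rule 129): 0000000000
Gen 10 (rule 161): 1111111111
Gen 11 (rule 129): 0111111110
Gen 12 (rule 161): 0011111100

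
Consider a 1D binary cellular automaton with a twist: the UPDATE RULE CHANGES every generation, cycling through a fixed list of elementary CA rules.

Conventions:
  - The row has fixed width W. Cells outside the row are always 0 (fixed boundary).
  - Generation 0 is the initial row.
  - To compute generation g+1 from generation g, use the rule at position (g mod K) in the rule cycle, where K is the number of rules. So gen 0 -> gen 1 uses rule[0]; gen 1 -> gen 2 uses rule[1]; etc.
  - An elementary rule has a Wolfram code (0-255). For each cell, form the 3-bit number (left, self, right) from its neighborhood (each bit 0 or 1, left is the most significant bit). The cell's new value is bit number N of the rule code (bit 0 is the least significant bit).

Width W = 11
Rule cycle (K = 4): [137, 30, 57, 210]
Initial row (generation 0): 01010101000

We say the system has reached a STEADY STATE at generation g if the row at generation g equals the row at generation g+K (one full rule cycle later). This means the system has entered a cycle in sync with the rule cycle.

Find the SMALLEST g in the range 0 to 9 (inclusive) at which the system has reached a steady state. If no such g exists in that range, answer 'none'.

Answer: none

Derivation:
Gen 0: 01010101000
Gen 1 (rule 137): 00000000011
Gen 2 (rule 30): 00000000110
Gen 3 (rule 57): 11111110101
Gen 4 (rule 210): 01111110000
Gen 5 (rule 137): 01111100111
Gen 6 (rule 30): 11000011100
Gen 7 (rule 57): 10111010011
Gen 8 (rule 210): 00011001101
Gen 9 (rule 137): 11010001000
Gen 10 (rule 30): 10011011100
Gen 11 (rule 57): 01010110011
Gen 12 (rule 210): 10000011101
Gen 13 (rule 137): 00111011000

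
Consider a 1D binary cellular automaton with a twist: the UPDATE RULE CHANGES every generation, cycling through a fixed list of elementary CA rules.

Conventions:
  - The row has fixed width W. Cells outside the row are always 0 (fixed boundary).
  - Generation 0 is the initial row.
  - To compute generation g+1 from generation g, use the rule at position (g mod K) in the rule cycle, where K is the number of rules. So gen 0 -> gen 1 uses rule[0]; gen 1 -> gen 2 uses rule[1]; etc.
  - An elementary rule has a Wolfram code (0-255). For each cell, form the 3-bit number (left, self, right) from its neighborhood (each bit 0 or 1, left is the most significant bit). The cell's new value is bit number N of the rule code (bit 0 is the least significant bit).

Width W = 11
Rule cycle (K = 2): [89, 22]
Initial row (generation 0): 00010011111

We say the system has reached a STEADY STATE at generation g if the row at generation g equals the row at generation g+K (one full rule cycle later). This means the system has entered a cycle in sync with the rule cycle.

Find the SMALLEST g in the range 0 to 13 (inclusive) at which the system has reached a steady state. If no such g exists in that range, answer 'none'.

Gen 0: 00010011111
Gen 1 (rule 89): 11001010001
Gen 2 (rule 22): 00111011011
Gen 3 (rule 89): 10101011011
Gen 4 (rule 22): 10101000000
Gen 5 (rule 89): 00000111111
Gen 6 (rule 22): 00001000000
Gen 7 (rule 89): 11100111111
Gen 8 (rule 22): 00011000000
Gen 9 (rule 89): 11011111111
Gen 10 (rule 22): 00000000000
Gen 11 (rule 89): 11111111111
Gen 12 (rule 22): 00000000000
Gen 13 (rule 89): 11111111111
Gen 14 (rule 22): 00000000000
Gen 15 (rule 89): 11111111111

Answer: 10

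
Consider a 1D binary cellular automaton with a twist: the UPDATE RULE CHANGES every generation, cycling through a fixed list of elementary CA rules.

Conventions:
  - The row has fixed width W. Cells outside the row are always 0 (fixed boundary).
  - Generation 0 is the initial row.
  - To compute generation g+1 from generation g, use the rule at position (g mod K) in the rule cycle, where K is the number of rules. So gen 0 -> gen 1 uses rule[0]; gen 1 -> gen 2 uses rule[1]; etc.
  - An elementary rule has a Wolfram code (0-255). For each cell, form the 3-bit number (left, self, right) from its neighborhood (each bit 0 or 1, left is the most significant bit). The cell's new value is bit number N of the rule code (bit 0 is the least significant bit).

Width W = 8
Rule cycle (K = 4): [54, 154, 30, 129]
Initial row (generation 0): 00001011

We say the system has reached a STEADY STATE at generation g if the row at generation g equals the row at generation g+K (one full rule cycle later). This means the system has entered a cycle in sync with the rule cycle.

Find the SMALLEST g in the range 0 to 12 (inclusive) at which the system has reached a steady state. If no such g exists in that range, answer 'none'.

Answer: 1

Derivation:
Gen 0: 00001011
Gen 1 (rule 54): 00011100
Gen 2 (rule 154): 00111010
Gen 3 (rule 30): 01100011
Gen 4 (rule 129): 00001000
Gen 5 (rule 54): 00011100
Gen 6 (rule 154): 00111010
Gen 7 (rule 30): 01100011
Gen 8 (rule 129): 00001000
Gen 9 (rule 54): 00011100
Gen 10 (rule 154): 00111010
Gen 11 (rule 30): 01100011
Gen 12 (rule 129): 00001000
Gen 13 (rule 54): 00011100
Gen 14 (rule 154): 00111010
Gen 15 (rule 30): 01100011
Gen 16 (rule 129): 00001000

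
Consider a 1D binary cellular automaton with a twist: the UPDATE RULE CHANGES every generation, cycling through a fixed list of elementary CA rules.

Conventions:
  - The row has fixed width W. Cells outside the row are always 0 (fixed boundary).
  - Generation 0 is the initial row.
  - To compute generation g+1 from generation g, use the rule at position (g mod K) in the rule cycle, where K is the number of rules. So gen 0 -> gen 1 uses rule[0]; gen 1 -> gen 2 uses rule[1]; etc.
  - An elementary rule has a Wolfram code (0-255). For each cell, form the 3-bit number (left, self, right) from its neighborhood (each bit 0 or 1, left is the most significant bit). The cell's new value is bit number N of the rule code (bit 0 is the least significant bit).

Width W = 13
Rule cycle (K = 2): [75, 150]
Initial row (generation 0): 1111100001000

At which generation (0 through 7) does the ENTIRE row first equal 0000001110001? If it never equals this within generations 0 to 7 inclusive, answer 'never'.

Gen 0: 1111100001000
Gen 1 (rule 75): 1000101110011
Gen 2 (rule 150): 1101100101100
Gen 3 (rule 75): 1101101001101
Gen 4 (rule 150): 0000001110001
Gen 5 (rule 75): 1111111010110
Gen 6 (rule 150): 0111110010001
Gen 7 (rule 75): 1100010100110

Answer: 4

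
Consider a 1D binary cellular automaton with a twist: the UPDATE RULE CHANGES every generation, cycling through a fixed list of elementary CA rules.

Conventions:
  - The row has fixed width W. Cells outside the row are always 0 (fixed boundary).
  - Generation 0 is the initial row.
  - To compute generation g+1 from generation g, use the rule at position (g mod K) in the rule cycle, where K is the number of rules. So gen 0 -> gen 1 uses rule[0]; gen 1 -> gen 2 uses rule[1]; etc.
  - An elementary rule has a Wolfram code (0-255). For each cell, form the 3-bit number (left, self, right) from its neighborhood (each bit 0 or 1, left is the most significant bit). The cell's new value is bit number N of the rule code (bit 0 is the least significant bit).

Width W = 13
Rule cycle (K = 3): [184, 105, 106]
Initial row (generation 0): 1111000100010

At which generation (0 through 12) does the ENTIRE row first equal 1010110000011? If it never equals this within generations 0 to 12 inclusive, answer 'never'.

Answer: never

Derivation:
Gen 0: 1111000100010
Gen 1 (rule 184): 1110100010001
Gen 2 (rule 105): 1011001000100
Gen 3 (rule 106): 0111010001000
Gen 4 (rule 184): 0110101000100
Gen 5 (rule 105): 0111010010001
Gen 6 (rule 106): 1101100100010
Gen 7 (rule 184): 1011010010001
Gen 8 (rule 105): 0111100000100
Gen 9 (rule 106): 1100100001000
Gen 10 (rule 184): 1010010000100
Gen 11 (rule 105): 0100000110001
Gen 12 (rule 106): 1000001110010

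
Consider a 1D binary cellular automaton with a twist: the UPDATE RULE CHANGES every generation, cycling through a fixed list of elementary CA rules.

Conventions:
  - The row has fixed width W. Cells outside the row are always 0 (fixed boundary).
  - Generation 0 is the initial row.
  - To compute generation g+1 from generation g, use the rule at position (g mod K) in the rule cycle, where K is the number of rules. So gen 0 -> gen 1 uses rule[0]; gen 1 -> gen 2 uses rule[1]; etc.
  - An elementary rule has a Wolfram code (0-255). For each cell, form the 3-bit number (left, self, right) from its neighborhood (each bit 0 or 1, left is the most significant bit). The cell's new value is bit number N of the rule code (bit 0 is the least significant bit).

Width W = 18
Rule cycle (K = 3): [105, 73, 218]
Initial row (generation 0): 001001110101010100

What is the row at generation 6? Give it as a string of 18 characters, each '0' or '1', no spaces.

Answer: 000100010010100010

Derivation:
Gen 0: 001001110101010100
Gen 1 (rule 105): 100001011010101001
Gen 2 (rule 73): 001100011000000000
Gen 3 (rule 218): 011110111100000000
Gen 4 (rule 105): 010011100101111111
Gen 5 (rule 73): 000010100001000001
Gen 6 (rule 218): 000100010010100010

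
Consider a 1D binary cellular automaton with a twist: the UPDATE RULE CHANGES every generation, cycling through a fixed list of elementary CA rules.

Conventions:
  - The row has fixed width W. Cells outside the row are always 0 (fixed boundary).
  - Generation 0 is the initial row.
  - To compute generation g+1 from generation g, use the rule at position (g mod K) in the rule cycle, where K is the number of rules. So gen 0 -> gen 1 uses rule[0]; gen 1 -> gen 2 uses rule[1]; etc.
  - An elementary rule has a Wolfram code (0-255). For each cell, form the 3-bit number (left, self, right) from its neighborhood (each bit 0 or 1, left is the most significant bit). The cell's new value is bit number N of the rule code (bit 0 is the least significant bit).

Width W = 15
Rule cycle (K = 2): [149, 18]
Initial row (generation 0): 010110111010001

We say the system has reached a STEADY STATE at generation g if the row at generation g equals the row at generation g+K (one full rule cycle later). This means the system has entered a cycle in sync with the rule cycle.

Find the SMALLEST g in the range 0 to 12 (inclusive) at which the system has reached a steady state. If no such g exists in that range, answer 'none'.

Answer: 6

Derivation:
Gen 0: 010110111010001
Gen 1 (rule 149): 010000010011101
Gen 2 (rule 18): 101000101100000
Gen 3 (rule 149): 101110100011111
Gen 4 (rule 18): 000000010100000
Gen 5 (rule 149): 111111010111111
Gen 6 (rule 18): 000000000000000
Gen 7 (rule 149): 111111111111111
Gen 8 (rule 18): 000000000000000
Gen 9 (rule 149): 111111111111111
Gen 10 (rule 18): 000000000000000
Gen 11 (rule 149): 111111111111111
Gen 12 (rule 18): 000000000000000
Gen 13 (rule 149): 111111111111111
Gen 14 (rule 18): 000000000000000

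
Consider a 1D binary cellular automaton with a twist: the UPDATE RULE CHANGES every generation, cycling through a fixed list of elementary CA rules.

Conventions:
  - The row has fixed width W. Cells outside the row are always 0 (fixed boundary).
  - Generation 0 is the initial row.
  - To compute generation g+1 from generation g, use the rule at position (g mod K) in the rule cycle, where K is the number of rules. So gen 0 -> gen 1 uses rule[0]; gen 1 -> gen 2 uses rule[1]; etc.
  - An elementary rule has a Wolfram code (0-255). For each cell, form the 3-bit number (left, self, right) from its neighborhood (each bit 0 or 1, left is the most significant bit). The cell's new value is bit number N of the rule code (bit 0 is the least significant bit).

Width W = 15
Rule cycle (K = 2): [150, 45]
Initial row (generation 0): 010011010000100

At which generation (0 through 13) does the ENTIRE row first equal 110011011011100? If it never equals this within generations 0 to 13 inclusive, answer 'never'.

Gen 0: 010011010000100
Gen 1 (rule 150): 111100011001110
Gen 2 (rule 45): 100001010001000
Gen 3 (rule 150): 110011011011100
Gen 4 (rule 45): 100010110110001
Gen 5 (rule 150): 110110000001011
Gen 6 (rule 45): 101100111101110
Gen 7 (rule 150): 100011011000101
Gen 8 (rule 45): 101010110010111
Gen 9 (rule 150): 101010001110010
Gen 10 (rule 45): 111110101000010
Gen 11 (rule 150): 011100101100111
Gen 12 (rule 45): 010000111000100
Gen 13 (rule 150): 111001010101110

Answer: 3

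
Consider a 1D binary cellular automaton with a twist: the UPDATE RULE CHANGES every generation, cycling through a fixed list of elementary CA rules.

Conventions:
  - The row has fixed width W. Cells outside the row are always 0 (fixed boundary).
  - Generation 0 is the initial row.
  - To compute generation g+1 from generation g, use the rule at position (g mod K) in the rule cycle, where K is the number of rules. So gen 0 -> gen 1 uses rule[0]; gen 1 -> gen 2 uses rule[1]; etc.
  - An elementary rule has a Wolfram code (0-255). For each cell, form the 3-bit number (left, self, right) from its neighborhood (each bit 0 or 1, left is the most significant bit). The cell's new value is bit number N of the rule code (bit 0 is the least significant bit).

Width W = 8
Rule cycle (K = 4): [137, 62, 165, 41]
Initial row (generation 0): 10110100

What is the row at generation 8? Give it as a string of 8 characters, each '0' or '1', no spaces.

Gen 0: 10110100
Gen 1 (rule 137): 00100001
Gen 2 (rule 62): 01110011
Gen 3 (rule 165): 00100000
Gen 4 (rule 41): 10001111
Gen 5 (rule 137): 00101110
Gen 6 (rule 62): 01111001
Gen 7 (rule 165): 00110001
Gen 8 (rule 41): 10100100

Answer: 10100100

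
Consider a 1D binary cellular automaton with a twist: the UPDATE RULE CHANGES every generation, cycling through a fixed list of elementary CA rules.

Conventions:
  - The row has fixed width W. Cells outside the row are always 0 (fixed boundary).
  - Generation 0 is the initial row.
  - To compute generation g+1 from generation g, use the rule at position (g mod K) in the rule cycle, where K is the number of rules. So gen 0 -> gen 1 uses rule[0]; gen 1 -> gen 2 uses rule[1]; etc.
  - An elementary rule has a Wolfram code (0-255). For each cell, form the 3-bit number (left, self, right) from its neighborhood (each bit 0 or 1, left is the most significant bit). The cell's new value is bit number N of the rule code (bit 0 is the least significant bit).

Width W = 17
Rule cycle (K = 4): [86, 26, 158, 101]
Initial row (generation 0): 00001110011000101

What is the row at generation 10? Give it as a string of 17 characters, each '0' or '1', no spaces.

Gen 0: 00001110011000101
Gen 1 (rule 86): 00010011101101101
Gen 2 (rule 26): 00101110001001000
Gen 3 (rule 158): 01101101011111100
Gen 4 (rule 101): 00110111100000101
Gen 5 (rule 86): 01010000110001101
Gen 6 (rule 26): 10001001101011000
Gen 7 (rule 158): 11011111001010100
Gen 8 (rule 101): 01100001001111101
Gen 9 (rule 86): 10110011110000101
Gen 10 (rule 26): 00101110001001000

Answer: 00101110001001000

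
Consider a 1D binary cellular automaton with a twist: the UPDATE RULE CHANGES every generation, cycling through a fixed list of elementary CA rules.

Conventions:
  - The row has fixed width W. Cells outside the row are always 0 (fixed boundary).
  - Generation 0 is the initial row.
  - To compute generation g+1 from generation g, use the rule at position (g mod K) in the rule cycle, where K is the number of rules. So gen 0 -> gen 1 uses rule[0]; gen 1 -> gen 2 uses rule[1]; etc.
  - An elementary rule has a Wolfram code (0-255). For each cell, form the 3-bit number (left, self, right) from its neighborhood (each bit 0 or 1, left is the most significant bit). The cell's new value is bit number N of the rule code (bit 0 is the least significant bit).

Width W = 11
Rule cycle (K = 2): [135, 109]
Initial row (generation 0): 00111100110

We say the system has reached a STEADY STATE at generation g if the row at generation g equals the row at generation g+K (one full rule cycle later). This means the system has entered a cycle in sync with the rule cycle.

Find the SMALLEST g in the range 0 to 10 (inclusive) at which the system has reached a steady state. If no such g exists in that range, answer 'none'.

Gen 0: 00111100110
Gen 1 (rule 135): 11011001000
Gen 2 (rule 109): 11111001011
Gen 3 (rule 135): 01110011000
Gen 4 (rule 109): 01010011011
Gen 5 (rule 135): 11010100000
Gen 6 (rule 109): 11111101111
Gen 7 (rule 135): 01111000110
Gen 8 (rule 109): 01001010110
Gen 9 (rule 135): 11011010000
Gen 10 (rule 109): 11111110111
Gen 11 (rule 135): 01111100010
Gen 12 (rule 109): 01000101010

Answer: none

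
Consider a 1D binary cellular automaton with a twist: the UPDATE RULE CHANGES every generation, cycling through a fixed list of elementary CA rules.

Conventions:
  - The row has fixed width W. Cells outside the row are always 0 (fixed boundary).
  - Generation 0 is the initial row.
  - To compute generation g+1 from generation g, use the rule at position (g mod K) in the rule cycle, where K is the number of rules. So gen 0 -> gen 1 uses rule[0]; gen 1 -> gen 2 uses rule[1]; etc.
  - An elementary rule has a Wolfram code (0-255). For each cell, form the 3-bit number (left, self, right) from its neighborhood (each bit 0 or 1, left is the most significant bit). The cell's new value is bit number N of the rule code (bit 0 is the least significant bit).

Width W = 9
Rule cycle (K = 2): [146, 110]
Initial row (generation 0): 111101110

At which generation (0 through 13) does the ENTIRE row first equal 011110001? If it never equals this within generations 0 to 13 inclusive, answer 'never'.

Gen 0: 111101110
Gen 1 (rule 146): 011000101
Gen 2 (rule 110): 111001111
Gen 3 (rule 146): 010110110
Gen 4 (rule 110): 111111110
Gen 5 (rule 146): 011111101
Gen 6 (rule 110): 110000111
Gen 7 (rule 146): 001001010
Gen 8 (rule 110): 011011110
Gen 9 (rule 146): 100001101
Gen 10 (rule 110): 100011111
Gen 11 (rule 146): 010101110
Gen 12 (rule 110): 111111010
Gen 13 (rule 146): 011110001

Answer: 13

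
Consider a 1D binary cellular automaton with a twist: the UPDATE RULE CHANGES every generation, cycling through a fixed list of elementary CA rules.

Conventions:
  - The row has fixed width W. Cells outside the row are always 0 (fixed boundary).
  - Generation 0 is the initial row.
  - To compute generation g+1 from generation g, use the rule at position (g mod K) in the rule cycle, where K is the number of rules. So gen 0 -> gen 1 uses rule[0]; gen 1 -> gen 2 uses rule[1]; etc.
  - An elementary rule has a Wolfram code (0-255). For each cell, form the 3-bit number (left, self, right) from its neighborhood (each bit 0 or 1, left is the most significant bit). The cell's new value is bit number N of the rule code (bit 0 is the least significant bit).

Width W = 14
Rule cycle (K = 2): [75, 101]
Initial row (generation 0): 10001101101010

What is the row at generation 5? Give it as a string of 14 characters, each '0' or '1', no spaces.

Gen 0: 10001101101010
Gen 1 (rule 75): 00111101100000
Gen 2 (rule 101): 10000110101111
Gen 3 (rule 75): 00111110001001
Gen 4 (rule 101): 10000010101001
Gen 5 (rule 75): 00111100000010

Answer: 00111100000010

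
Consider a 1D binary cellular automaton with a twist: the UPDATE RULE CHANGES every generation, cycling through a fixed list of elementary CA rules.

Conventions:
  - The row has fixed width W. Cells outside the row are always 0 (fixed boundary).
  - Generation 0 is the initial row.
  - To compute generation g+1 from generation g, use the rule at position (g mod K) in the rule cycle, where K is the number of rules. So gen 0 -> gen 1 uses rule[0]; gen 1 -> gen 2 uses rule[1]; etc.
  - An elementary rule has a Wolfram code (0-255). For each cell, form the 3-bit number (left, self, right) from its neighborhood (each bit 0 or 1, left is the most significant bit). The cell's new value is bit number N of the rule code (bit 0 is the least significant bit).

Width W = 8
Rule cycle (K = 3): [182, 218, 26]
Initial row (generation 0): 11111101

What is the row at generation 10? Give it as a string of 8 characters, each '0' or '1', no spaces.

Answer: 11111011

Derivation:
Gen 0: 11111101
Gen 1 (rule 182): 01111011
Gen 2 (rule 218): 11111011
Gen 3 (rule 26): 10000010
Gen 4 (rule 182): 11000111
Gen 5 (rule 218): 11101111
Gen 6 (rule 26): 10001000
Gen 7 (rule 182): 11011100
Gen 8 (rule 218): 11011110
Gen 9 (rule 26): 10010001
Gen 10 (rule 182): 11111011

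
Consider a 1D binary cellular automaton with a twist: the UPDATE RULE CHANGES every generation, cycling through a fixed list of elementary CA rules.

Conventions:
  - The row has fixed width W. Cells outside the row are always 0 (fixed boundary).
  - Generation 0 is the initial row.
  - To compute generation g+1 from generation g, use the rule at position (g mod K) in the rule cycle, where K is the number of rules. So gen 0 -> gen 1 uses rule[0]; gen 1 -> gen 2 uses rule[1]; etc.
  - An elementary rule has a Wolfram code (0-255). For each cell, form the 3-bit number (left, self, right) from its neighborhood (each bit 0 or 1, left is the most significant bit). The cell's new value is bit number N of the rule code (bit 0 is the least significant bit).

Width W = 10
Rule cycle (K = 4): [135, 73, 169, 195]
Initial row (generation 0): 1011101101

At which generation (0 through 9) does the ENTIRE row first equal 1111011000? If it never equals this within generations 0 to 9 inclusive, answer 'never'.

Answer: never

Derivation:
Gen 0: 1011101101
Gen 1 (rule 135): 1001000001
Gen 2 (rule 73): 0000011100
Gen 3 (rule 169): 1111011001
Gen 4 (rule 195): 0111001010
Gen 5 (rule 135): 1010011010
Gen 6 (rule 73): 0000011000
Gen 7 (rule 169): 1111010011
Gen 8 (rule 195): 0111000101
Gen 9 (rule 135): 1010011101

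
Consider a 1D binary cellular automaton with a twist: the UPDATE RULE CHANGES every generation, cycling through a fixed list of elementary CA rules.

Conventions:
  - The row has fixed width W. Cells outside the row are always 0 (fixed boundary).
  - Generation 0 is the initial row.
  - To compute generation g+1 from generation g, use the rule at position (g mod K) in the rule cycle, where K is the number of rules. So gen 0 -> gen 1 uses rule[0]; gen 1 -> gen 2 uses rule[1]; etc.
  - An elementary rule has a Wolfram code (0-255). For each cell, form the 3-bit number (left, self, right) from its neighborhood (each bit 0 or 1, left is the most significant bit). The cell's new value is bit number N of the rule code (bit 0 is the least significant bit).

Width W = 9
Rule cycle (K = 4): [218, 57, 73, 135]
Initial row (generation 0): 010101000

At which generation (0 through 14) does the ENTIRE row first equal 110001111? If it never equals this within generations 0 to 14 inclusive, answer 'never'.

Answer: 8

Derivation:
Gen 0: 010101000
Gen 1 (rule 218): 100000100
Gen 2 (rule 57): 011110011
Gen 3 (rule 73): 010010011
Gen 4 (rule 135): 110110100
Gen 5 (rule 218): 110110010
Gen 6 (rule 57): 101101001
Gen 7 (rule 73): 001100000
Gen 8 (rule 135): 110001111
Gen 9 (rule 218): 111011111
Gen 10 (rule 57): 100110000
Gen 11 (rule 73): 000110111
Gen 12 (rule 135): 111000010
Gen 13 (rule 218): 111100101
Gen 14 (rule 57): 100010010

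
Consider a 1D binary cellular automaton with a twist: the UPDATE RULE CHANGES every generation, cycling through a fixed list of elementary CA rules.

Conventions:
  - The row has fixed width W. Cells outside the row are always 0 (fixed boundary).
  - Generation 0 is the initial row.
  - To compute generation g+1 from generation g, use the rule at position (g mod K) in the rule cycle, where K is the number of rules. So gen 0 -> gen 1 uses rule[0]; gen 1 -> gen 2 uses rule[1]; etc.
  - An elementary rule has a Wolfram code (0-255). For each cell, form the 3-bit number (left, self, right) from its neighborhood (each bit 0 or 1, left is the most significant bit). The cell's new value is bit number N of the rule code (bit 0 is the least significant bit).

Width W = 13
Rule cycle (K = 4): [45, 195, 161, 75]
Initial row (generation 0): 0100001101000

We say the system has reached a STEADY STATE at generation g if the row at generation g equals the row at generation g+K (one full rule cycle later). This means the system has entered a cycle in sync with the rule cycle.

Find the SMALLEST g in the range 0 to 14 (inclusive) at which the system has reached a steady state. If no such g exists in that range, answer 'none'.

Answer: none

Derivation:
Gen 0: 0100001101000
Gen 1 (rule 45): 0101101011011
Gen 2 (rule 195): 1000100001001
Gen 3 (rule 161): 0010001100000
Gen 4 (rule 75): 1100111101111
Gen 5 (rule 45): 1000100011000
Gen 6 (rule 195): 0011001101011
Gen 7 (rule 161): 1000000010100
Gen 8 (rule 75): 0011111100001
Gen 9 (rule 45): 1010000001101
Gen 10 (rule 195): 0000111110100
Gen 11 (rule 161): 1110011101001
Gen 12 (rule 75): 1010110100010
Gen 13 (rule 45): 1111101101010
Gen 14 (rule 195): 0111100100000
Gen 15 (rule 161): 0011000001111
Gen 16 (rule 75): 1111011111001
Gen 17 (rule 45): 1000110000001
Gen 18 (rule 195): 0011010111110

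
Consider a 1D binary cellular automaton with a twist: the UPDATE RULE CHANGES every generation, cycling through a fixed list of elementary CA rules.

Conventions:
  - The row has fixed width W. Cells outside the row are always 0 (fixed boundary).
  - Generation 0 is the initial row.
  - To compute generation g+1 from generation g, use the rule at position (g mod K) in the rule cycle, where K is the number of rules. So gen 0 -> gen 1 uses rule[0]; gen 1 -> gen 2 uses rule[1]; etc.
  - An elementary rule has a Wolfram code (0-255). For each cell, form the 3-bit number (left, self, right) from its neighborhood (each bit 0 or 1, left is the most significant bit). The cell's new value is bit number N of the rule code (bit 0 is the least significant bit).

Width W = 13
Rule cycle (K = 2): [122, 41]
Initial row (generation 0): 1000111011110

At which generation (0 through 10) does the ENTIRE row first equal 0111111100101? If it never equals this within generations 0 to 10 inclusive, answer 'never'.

Gen 0: 1000111011110
Gen 1 (rule 122): 0101101110011
Gen 2 (rule 41): 0011011000010
Gen 3 (rule 122): 0111111100101
Gen 4 (rule 41): 0100000000010
Gen 5 (rule 122): 1010000000101
Gen 6 (rule 41): 0100111110010
Gen 7 (rule 122): 1011100011101
Gen 8 (rule 41): 0110001010010
Gen 9 (rule 122): 1111010101101
Gen 10 (rule 41): 1000101011010

Answer: 3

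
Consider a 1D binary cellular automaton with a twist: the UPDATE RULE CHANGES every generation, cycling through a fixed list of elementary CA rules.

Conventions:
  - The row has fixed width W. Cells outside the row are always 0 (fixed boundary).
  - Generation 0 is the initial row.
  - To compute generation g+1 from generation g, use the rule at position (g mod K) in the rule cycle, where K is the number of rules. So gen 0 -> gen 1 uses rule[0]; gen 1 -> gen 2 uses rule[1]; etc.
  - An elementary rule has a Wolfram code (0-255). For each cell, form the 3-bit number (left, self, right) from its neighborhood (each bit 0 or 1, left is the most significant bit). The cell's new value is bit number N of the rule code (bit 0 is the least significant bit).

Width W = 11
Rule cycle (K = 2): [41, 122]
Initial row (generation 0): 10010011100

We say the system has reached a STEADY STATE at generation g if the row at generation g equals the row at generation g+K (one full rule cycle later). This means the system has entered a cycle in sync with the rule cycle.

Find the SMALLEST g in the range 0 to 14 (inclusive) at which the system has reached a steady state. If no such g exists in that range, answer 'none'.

Gen 0: 10010011100
Gen 1 (rule 41): 00000010001
Gen 2 (rule 122): 00000101010
Gen 3 (rule 41): 11110010100
Gen 4 (rule 122): 10011101010
Gen 5 (rule 41): 00010010100
Gen 6 (rule 122): 00101101010
Gen 7 (rule 41): 10011010100
Gen 8 (rule 122): 01111101010
Gen 9 (rule 41): 01000010100
Gen 10 (rule 122): 10100101010
Gen 11 (rule 41): 01000010100
Gen 12 (rule 122): 10100101010
Gen 13 (rule 41): 01000010100
Gen 14 (rule 122): 10100101010
Gen 15 (rule 41): 01000010100
Gen 16 (rule 122): 10100101010

Answer: 9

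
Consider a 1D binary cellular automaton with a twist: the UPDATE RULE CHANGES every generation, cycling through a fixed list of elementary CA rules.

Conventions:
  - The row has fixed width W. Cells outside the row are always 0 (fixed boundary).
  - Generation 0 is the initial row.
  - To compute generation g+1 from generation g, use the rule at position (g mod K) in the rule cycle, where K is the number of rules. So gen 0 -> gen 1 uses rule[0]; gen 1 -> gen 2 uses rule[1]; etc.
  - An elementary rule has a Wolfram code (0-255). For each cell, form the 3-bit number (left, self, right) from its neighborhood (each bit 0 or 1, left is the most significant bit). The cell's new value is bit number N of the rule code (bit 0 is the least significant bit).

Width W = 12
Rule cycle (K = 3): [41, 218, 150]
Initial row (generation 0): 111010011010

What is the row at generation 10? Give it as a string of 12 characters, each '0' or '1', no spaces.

Gen 0: 111010011010
Gen 1 (rule 41): 100100010100
Gen 2 (rule 218): 011010100010
Gen 3 (rule 150): 100010110111
Gen 4 (rule 41): 001001101100
Gen 5 (rule 218): 010111101110
Gen 6 (rule 150): 110011000101
Gen 7 (rule 41): 100010010010
Gen 8 (rule 218): 010101101101
Gen 9 (rule 150): 110100000001
Gen 10 (rule 41): 101001111100

Answer: 101001111100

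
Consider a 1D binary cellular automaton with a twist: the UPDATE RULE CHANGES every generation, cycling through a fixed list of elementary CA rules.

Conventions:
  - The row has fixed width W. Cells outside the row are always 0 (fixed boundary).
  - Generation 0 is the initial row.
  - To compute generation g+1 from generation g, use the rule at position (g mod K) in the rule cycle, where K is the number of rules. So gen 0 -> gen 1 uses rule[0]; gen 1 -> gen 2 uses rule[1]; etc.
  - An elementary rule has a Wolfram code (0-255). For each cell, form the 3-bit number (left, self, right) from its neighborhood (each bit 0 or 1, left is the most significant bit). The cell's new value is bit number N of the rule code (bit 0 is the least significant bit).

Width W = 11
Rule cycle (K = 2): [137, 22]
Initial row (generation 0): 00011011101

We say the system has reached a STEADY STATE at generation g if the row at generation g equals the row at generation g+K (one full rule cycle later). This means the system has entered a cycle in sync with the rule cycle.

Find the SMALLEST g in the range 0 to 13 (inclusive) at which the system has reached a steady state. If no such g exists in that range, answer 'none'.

Gen 0: 00011011101
Gen 1 (rule 137): 11010011000
Gen 2 (rule 22): 00011100100
Gen 3 (rule 137): 11011000001
Gen 4 (rule 22): 00000100011
Gen 5 (rule 137): 11110001010
Gen 6 (rule 22): 00001011011
Gen 7 (rule 137): 11100010010
Gen 8 (rule 22): 00010111111
Gen 9 (rule 137): 11000111110
Gen 10 (rule 22): 00101000001
Gen 11 (rule 137): 10000011100
Gen 12 (rule 22): 11000100010
Gen 13 (rule 137): 10010001000
Gen 14 (rule 22): 11111011100
Gen 15 (rule 137): 11110011001

Answer: none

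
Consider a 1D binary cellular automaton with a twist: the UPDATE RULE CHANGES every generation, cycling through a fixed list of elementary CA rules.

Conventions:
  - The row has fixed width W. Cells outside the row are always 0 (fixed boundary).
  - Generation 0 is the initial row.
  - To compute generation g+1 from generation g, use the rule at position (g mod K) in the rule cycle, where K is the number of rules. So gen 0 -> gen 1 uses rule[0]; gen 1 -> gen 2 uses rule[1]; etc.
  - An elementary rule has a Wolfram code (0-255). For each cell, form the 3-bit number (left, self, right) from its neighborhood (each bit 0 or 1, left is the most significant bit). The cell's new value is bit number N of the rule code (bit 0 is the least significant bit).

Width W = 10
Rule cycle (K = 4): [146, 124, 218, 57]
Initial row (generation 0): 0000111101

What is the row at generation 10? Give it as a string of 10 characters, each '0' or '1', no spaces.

Answer: 0001111011

Derivation:
Gen 0: 0000111101
Gen 1 (rule 146): 0001011000
Gen 2 (rule 124): 0001111100
Gen 3 (rule 218): 0011111110
Gen 4 (rule 57): 1010000001
Gen 5 (rule 146): 0001000010
Gen 6 (rule 124): 0001100011
Gen 7 (rule 218): 0011110111
Gen 8 (rule 57): 1010001100
Gen 9 (rule 146): 0001010010
Gen 10 (rule 124): 0001111011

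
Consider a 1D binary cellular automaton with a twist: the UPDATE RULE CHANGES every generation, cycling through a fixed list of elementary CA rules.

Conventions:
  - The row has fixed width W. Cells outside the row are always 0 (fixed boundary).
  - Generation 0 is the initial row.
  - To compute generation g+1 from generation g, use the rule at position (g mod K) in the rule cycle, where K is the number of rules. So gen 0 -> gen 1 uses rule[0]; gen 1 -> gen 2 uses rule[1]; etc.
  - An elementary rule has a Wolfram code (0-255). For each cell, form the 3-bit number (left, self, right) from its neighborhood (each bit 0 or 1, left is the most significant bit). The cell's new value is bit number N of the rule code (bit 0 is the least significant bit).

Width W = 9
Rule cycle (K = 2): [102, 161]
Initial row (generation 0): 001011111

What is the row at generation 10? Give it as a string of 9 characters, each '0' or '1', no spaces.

Gen 0: 001011111
Gen 1 (rule 102): 011100001
Gen 2 (rule 161): 001001100
Gen 3 (rule 102): 011010100
Gen 4 (rule 161): 000101001
Gen 5 (rule 102): 001111011
Gen 6 (rule 161): 100110100
Gen 7 (rule 102): 101011100
Gen 8 (rule 161): 010101001
Gen 9 (rule 102): 111111011
Gen 10 (rule 161): 011110100

Answer: 011110100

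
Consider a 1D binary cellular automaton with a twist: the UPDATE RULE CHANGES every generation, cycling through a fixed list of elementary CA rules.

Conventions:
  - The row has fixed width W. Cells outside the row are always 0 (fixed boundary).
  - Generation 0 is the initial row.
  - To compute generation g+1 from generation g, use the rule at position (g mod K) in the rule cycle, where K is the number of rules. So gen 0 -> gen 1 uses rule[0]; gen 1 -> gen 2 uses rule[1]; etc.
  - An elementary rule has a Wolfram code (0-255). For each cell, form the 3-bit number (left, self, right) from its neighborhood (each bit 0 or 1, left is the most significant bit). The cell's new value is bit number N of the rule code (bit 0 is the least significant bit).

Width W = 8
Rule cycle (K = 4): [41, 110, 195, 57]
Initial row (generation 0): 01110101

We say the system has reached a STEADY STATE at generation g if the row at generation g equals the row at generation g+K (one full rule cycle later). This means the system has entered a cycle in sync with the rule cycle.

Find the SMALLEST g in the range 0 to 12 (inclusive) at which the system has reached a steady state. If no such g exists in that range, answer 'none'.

Answer: 12

Derivation:
Gen 0: 01110101
Gen 1 (rule 41): 01001010
Gen 2 (rule 110): 11011110
Gen 3 (rule 195): 01001110
Gen 4 (rule 57): 00101001
Gen 5 (rule 41): 10010000
Gen 6 (rule 110): 10110000
Gen 7 (rule 195): 00010111
Gen 8 (rule 57): 11001100
Gen 9 (rule 41): 10001001
Gen 10 (rule 110): 10011011
Gen 11 (rule 195): 00101001
Gen 12 (rule 57): 10010100
Gen 13 (rule 41): 00001001
Gen 14 (rule 110): 00011011
Gen 15 (rule 195): 11101001
Gen 16 (rule 57): 10010100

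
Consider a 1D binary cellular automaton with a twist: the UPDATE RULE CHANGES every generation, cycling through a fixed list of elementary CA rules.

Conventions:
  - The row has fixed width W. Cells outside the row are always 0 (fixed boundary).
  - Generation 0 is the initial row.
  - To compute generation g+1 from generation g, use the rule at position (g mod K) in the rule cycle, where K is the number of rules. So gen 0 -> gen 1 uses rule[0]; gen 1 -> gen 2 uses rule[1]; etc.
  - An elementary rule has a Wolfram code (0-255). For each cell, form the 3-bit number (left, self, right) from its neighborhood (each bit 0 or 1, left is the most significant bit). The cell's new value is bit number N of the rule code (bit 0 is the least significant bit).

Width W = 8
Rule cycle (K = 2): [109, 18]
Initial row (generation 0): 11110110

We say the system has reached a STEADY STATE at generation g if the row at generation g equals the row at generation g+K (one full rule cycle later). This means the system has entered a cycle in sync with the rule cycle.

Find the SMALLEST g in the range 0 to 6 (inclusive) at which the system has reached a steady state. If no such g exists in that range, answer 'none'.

Answer: 6

Derivation:
Gen 0: 11110110
Gen 1 (rule 109): 10011110
Gen 2 (rule 18): 01100001
Gen 3 (rule 109): 01101101
Gen 4 (rule 18): 10000000
Gen 5 (rule 109): 10111111
Gen 6 (rule 18): 00000000
Gen 7 (rule 109): 11111111
Gen 8 (rule 18): 00000000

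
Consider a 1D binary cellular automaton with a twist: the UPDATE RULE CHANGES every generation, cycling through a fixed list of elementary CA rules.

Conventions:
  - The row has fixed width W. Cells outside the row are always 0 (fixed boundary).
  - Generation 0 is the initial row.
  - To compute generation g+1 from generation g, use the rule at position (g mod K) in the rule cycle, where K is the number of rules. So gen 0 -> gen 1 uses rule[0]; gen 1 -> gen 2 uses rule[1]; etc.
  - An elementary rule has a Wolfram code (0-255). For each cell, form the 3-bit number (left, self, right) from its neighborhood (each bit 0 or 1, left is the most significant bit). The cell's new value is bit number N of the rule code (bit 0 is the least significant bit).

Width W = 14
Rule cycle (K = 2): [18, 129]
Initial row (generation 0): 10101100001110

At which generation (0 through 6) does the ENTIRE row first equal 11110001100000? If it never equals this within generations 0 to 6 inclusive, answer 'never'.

Answer: 4

Derivation:
Gen 0: 10101100001110
Gen 1 (rule 18): 00000010010001
Gen 2 (rule 129): 11111000000100
Gen 3 (rule 18): 00000100001010
Gen 4 (rule 129): 11110001100000
Gen 5 (rule 18): 00001010010000
Gen 6 (rule 129): 11100000000111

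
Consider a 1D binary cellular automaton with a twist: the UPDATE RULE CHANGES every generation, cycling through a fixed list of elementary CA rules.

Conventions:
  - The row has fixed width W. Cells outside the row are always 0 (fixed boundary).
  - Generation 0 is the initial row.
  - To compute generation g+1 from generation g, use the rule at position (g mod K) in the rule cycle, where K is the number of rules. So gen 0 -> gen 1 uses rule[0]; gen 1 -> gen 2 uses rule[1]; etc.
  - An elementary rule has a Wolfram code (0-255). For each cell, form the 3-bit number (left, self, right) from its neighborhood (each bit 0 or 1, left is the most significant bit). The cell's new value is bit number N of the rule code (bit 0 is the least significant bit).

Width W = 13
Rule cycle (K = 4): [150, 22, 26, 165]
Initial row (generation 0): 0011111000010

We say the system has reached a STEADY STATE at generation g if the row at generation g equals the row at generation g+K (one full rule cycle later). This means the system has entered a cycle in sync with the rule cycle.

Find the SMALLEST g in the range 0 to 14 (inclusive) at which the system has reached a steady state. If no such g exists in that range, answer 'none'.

Answer: none

Derivation:
Gen 0: 0011111000010
Gen 1 (rule 150): 0101110100111
Gen 2 (rule 22): 1100000111000
Gen 3 (rule 26): 1010001100100
Gen 4 (rule 165): 1110100000101
Gen 5 (rule 150): 0100110001101
Gen 6 (rule 22): 1111001010001
Gen 7 (rule 26): 1000110001010
Gen 8 (rule 165): 1010000101110
Gen 9 (rule 150): 1011001100101
Gen 10 (rule 22): 1000110011101
Gen 11 (rule 26): 0101101110000
Gen 12 (rule 165): 0110010100111
Gen 13 (rule 150): 1001110111010
Gen 14 (rule 22): 1110000000011
Gen 15 (rule 26): 1001000000110
Gen 16 (rule 165): 1001011110000
Gen 17 (rule 150): 1111001101000
Gen 18 (rule 22): 0000110001100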